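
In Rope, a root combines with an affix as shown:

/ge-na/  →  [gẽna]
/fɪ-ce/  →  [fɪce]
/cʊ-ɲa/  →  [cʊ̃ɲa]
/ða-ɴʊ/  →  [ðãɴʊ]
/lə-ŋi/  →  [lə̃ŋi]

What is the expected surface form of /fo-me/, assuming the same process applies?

[fõme]

The data show regressive nasality assimilation (vowel nasalisation): /e/ → [ẽ] before /n/; /ʊ/ → [ʊ̃] before /ɲ/; /a/ → [ã] before /ɴ/; /ə/ → [ə̃] before /ŋ/ — a vowel is nasalised by an immediately following nasal consonant.
No change occurs in [fɪce] because the vowel at the boundary is adjacent to an oral consonant, not a nasal (/ɪ/ next to /c/).
/o/ sits next to the nasal /m/ and is therefore nasalised to [õ].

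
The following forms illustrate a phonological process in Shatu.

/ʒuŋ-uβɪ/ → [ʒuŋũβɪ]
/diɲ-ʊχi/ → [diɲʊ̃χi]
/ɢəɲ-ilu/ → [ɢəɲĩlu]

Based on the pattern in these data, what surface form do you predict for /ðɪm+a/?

[ðɪmã]

The data show progressive nasality assimilation (vowel nasalisation): /u/ → [ũ] after /ŋ/; /ʊ/ → [ʊ̃] after /ɲ/; /i/ → [ĩ] after /ɲ/ — a vowel is nasalised by an immediately preceding nasal consonant.
/a/ sits next to the nasal /m/ and is therefore nasalised to [ã].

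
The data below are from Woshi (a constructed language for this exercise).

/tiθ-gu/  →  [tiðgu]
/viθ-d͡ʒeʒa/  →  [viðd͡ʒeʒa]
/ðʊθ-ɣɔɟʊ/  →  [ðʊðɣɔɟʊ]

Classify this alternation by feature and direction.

regressive voicing assimilation

Underlying /θ/ is realised as [ð] next to /g/; /g/ itself does not change.
/θ/ is voiceless while /g/ is voiced; the output [ð] is voiced, matching the trigger — so the feature that spreads is voicing.
Place and manner are unchanged, so the assimilation is partial, not total.
Checking the remaining alternations: /θ/ → [ð] before /d͡ʒ/ (voiceless → voiced, matching voiced); /θ/ → [ð] before /ɣ/ (voiceless → voiced, matching voiced) — only voicing changes, and always toward the following segment.
Since the segment that changes precedes the conditioning segment, the assimilation is regressive.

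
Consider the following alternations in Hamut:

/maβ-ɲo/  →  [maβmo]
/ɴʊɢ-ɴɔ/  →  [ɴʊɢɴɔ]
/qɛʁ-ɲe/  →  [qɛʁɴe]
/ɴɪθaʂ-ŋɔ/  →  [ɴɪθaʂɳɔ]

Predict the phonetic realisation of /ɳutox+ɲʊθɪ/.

[ɳutoxŋʊθɪ]

The data show progressive place assimilation: /ɲ/ → [m] after /β/; /ɲ/ → [ɴ] after /ʁ/; /ŋ/ → [ɳ] after /ʂ/. In each pair only place changes, matching the preceding consonant, while manner and voice stay constant.
Nothing changes in [ɴʊɢɴɔ]: there the adjacent consonants already agree in place (/ɴ/ and /ɢ/ are both uvular), so this form is consistent with the same rule.
The rule targets /ɲ/ (voiced palatal nasal), which sits after the trigger /x/ (velar).
Changing only its place to velar gives [ŋ] — the voiced velar nasal.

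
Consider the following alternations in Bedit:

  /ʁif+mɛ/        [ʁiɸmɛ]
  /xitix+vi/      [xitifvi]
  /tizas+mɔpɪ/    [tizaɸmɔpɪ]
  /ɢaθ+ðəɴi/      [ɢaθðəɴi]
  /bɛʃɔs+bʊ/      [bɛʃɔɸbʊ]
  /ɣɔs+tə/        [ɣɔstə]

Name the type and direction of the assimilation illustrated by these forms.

Comparing underlying and surface forms, /f/ → [ɸ] is the alternation; the neighbouring /m/ is constant.
/f/ is labiodental while /m/ is bilabial; the output [ɸ] is bilabial, matching the trigger — so the feature that spreads is place.
Manner and voice are unchanged, so the assimilation is partial, not total.
Checking the remaining alternations: /x/ → [f] before /v/ (velar → labiodental, matching labiodental); /s/ → [ɸ] before /m/ (alveolar → bilabial, matching bilabial); /s/ → [ɸ] before /b/ (alveolar → bilabial, matching bilabial) — only place changes, and always toward the following segment.
Nothing changes in [ɢaθðəɴi], [ɣɔstə]: there the adjacent consonants already agree in place (/θ/ and /ð/ are both dental; /s/ and /t/ are both alveolar), so these forms are consistent with the same rule.
The trigger is the following segment, so the direction is regressive (anticipatory).

regressive place assimilation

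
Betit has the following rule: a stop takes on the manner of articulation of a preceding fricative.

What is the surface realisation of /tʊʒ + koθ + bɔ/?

/k/ is a voiceless velar stop. The preceding trigger /ʒ/ is a fricative, so /k/ must become a fricative as well.
Changing only its manner to fricative gives [x] — the voiceless velar fricative.
At the second juncture, /b/ likewise becomes [β] adjacent to /θ/.

[tʊʒxoθβɔ]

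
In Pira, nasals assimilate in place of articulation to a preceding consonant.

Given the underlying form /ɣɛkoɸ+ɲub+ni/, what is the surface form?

[ɣɛkoɸmubmi]

/ɲ/ is a voiced palatal nasal. The preceding trigger /ɸ/ is bilabial, so /ɲ/ must become bilabial as well.
A voiced bilabial nasal is [m], so the surface segment is [m].
The same rule applies at the second boundary: /n/ → [m] next to /b/.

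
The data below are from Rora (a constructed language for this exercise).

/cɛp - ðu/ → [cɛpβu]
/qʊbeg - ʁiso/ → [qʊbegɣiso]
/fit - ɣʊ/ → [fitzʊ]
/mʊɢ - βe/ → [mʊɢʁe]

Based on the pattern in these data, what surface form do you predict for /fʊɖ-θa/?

[fʊɖʂa]

The data show progressive place assimilation: /ð/ → [β] after /p/; /ʁ/ → [ɣ] after /g/; /ɣ/ → [z] after /t/; /β/ → [ʁ] after /ɢ/. In each pair only place changes, matching the preceding consonant, while manner and voice stay constant.
The rule targets /θ/ (voiceless dental fricative), which sits after the trigger /ɖ/ (retroflex).
A voiceless retroflex fricative is [ʂ], so the surface segment is [ʂ].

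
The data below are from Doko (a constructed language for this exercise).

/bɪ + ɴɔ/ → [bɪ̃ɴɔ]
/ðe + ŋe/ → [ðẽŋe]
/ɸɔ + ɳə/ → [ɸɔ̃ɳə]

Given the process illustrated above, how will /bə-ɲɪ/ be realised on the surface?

The data show regressive nasality assimilation (vowel nasalisation): /ɪ/ → [ɪ̃] before /ɴ/; /e/ → [ẽ] before /ŋ/; /ɔ/ → [ɔ̃] before /ɳ/ — a vowel is nasalised by an immediately following nasal consonant.
The vowel /ə/ is adjacent to the following nasal /ɲ/, so it acquires [+nasal] and surfaces as [ə̃].

[bə̃ɲɪ]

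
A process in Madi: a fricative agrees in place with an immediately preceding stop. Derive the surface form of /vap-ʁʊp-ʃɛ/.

[vapβʊpɸɛ]

/ʁ/ is a voiced uvular fricative. The preceding trigger /p/ is bilabial, so /ʁ/ must become bilabial as well.
A voiced bilabial fricative is [β], so the surface segment is [β].
The same rule applies at the second boundary: /ʃ/ → [ɸ] next to /p/.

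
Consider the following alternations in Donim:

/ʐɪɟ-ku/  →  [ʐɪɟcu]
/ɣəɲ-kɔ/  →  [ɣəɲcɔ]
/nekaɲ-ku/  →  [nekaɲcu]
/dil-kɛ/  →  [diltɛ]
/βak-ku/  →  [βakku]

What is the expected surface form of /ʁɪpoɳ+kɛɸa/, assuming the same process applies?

The data show progressive place assimilation: /k/ → [c] after /ɟ/; /k/ → [c] after /ɲ/; /k/ → [t] after /l/. In each pair only place changes, matching the preceding consonant, while manner and voice stay constant.
No alternation appears in [βakku]: there the adjacent consonants already agree in place (/k/ and /k/ are both velar), so this form is consistent with the same rule.
The rule targets /k/ (voiceless velar stop), which sits after the trigger /ɳ/ (retroflex).
Changing only its place to retroflex gives [ʈ] — the voiceless retroflex stop.

[ʁɪpoɳʈɛɸa]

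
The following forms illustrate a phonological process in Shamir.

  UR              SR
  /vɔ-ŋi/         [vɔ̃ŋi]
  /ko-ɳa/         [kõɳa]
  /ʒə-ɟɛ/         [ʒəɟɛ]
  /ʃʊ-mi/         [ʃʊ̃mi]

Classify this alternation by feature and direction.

The vowel /ɔ/ surfaces as nasalised [ɔ̃] next to the following nasal /ŋ/ — it has acquired the [+nasal] feature of its neighbour.
Likewise in the remaining data: /o/ → [õ] before /ɳ/; /ʊ/ → [ʊ̃] before /m/ — each time a vowel is nasalised next to a following nasal.
No change occurs in [ʒəɟɛ] because the vowel at the boundary is adjacent to an oral consonant, not a nasal (/ə/ next to /ɟ/).
Because the conditioning nasal is to the right of the vowel that changes, the process is regressive (anticipatory).

regressive nasality assimilation (vowel nasalisation)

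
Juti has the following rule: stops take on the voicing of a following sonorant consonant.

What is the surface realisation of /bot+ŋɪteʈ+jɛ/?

/t/ is a voiceless alveolar stop. The following trigger /ŋ/ is voiced, so /t/ must become voiced as well.
Changing only its voicing to voiced gives [d] — the voiced alveolar stop.
The same rule applies at the second boundary: /ʈ/ → [ɖ] next to /j/.

[bodŋɪteɖjɛ]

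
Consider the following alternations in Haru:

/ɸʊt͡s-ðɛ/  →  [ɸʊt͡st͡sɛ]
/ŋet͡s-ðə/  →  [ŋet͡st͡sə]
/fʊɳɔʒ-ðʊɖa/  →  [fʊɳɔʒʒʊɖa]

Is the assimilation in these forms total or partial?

total assimilation

Underlying /ð/ is realised as [t͡s] next to /t͡s/; /t͡s/ itself does not change.
The output [t͡s] is identical to the trigger /t͡s/ — every feature (place, manner, voicing) has been copied — so this is total assimilation.
The other form behaves the same way: /ð/ → [ʒ] after /ʒ/ — in each case the output is a copy of the preceding consonant.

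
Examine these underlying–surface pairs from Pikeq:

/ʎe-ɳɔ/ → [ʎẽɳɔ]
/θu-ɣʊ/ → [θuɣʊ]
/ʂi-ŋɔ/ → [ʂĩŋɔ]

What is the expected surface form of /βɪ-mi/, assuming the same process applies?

The data show regressive nasality assimilation (vowel nasalisation): /e/ → [ẽ] before /ɳ/; /i/ → [ĩ] before /ŋ/ — a vowel is nasalised by an immediately following nasal consonant.
No change occurs in [θuɣʊ] because the vowel at the boundary is adjacent to an oral consonant, not a nasal (/u/ next to /ɣ/).
/ɪ/ sits next to the nasal /m/ and is therefore nasalised to [ɪ̃].

[βɪ̃mi]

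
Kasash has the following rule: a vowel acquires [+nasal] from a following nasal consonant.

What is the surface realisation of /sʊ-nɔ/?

/ʊ/ sits next to the nasal /n/ and is therefore nasalised to [ʊ̃].

[sʊ̃nɔ]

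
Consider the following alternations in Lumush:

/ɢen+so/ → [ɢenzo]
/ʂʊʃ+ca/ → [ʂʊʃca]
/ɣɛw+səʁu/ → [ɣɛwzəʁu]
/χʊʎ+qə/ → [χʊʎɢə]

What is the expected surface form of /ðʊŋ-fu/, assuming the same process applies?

The data show progressive voicing assimilation: /s/ → [z] after /n/; /s/ → [z] after /w/; /q/ → [ɢ] after /ʎ/. In each pair only voicing changes, matching the preceding consonant, while place and manner stay constant.
Nothing changes in [ʂʊʃca]: there the adjacent consonants already agree in voicing (/c/ and /ʃ/ are both voiceless), so this form is consistent with the same rule.
/f/ is a voiceless labiodental fricative. The preceding trigger /ŋ/ is voiced, so /f/ must become voiced as well.
Changing only its voicing to voiced gives [v] — the voiced labiodental fricative.

[ðʊŋvu]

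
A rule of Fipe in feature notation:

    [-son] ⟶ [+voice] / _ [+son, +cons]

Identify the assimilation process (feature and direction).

The structural change is [+voice], and the conditioning segment [+son, +cons] (a sonorant consonant) is itself voiced, so the target comes to share the voicing of its neighbour — voicing assimilation.
The conditioning segment sits to the right of the focus bar, meaning the trigger follows the segment that changes — regressive assimilation.

regressive voicing assimilation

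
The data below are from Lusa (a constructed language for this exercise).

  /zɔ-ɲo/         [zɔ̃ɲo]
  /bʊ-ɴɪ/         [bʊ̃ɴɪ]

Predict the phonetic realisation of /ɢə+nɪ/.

[ɢə̃nɪ]

The data show regressive nasality assimilation (vowel nasalisation): /ɔ/ → [ɔ̃] before /ɲ/; /ʊ/ → [ʊ̃] before /ɴ/ — a vowel is nasalised by an immediately following nasal consonant.
/ə/ sits next to the nasal /n/ and is therefore nasalised to [ə̃].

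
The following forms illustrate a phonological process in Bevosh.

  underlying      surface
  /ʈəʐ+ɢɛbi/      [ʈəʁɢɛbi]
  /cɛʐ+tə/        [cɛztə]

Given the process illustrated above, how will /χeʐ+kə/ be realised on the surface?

[χeɣkə]

The data show regressive place assimilation: /ʐ/ → [ʁ] before /ɢ/; /ʐ/ → [z] before /t/. In each pair only place changes, matching the following consonant, while manner and voice stay constant.
The rule targets /ʐ/ (voiced retroflex fricative), which sits before the trigger /k/ (velar).
Changing only its place to velar gives [ɣ] — the voiced velar fricative.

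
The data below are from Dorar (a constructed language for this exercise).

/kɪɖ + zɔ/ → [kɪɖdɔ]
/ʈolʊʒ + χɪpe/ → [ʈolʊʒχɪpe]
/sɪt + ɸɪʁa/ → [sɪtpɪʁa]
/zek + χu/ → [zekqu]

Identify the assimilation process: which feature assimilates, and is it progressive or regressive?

progressive manner assimilation

Underlying /z/ is realised as [d] next to /ɖ/; /ɖ/ itself does not change.
The change fricative → stop matches the manner of the preceding /ɖ/, identifying this as manner assimilation.
Place and voice are unchanged, so the assimilation is partial, not total.
The other alternating forms pattern the same way: /ɸ/ → [p] after /t/ (fricative → stop, matching a stop); /χ/ → [q] after /k/ (fricative → stop, matching a stop) — only manner changes, and always toward the preceding segment.
No alternation appears in [ʈolʊʒχɪpe]: there the adjacent consonants already agree in manner (/χ/ and /ʒ/ are both fricatives), so this form is consistent with the same rule.
Since the segment that changes follows the conditioning segment, the assimilation is progressive.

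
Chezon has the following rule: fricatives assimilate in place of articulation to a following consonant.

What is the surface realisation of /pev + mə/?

[peβmə]

/v/ is a voiced labiodental fricative. The following trigger /m/ is bilabial, so /v/ must become bilabial as well.
A voiced bilabial fricative is [β], so the surface segment is [β].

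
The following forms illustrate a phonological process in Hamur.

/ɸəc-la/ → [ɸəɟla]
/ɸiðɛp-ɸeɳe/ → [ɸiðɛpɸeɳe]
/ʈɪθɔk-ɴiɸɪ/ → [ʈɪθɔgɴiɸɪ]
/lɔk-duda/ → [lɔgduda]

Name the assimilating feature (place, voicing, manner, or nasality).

voicing

Comparing underlying and surface forms, /c/ → [ɟ] is the alternation; the neighbouring /l/ is constant.
The change voiceless → voiced matches the voicing of the following /l/, identifying this as voicing assimilation.
The same holds elsewhere in the data: /k/ → [g] before /ɴ/ (voiceless → voiced, matching voiced); /k/ → [g] before /d/ (voiceless → voiced, matching voiced) — only voicing changes, and always toward the following segment.
Nothing changes in [ɸiðɛpɸeɳe]: there the adjacent consonants already agree in voicing (/p/ and /ɸ/ are both voiceless), so this form is consistent with the same rule.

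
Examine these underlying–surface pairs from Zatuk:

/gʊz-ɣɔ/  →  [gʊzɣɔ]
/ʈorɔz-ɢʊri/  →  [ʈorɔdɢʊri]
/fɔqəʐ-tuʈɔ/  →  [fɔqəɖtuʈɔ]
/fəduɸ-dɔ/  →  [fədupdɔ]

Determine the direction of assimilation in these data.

Comparing underlying and surface forms, /z/ → [d] is the alternation; the neighbouring /ɢ/ is constant.
/z/ is a fricative while /ɢ/ is a stop; the output [d] is a stop, matching the trigger — so the feature that spreads is manner.
The other alternating forms pattern the same way: /ʐ/ → [ɖ] before /t/ (fricative → stop, matching a stop); /ɸ/ → [p] before /d/ (fricative → stop, matching a stop) — only manner changes, and always toward the following segment.
Nothing changes in [gʊzɣɔ]: there the adjacent consonants already agree in manner (/z/ and /ɣ/ are both fricatives), so this form is consistent with the same rule.
The trigger is the following segment, so the direction is regressive (anticipatory).

regressive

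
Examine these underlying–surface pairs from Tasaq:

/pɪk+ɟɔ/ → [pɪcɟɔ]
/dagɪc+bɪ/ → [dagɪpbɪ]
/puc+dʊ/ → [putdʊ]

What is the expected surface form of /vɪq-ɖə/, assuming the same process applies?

The data show regressive place assimilation: /k/ → [c] before /ɟ/; /c/ → [p] before /b/; /c/ → [t] before /d/. In each pair only place changes, matching the following consonant, while manner and voice stay constant.
The rule targets /q/ (voiceless uvular stop), which sits before the trigger /ɖ/ (retroflex).
The voiceless retroflex stop is [ʈ], so /q/ → [ʈ].

[vɪʈɖə]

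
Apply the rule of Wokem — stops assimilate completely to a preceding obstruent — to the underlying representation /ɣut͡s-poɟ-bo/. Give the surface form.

[ɣut͡st͡soɟɟo]

/p/ is the segment targeted by the rule; it sits immediately after /t͡s/, so it assimilates completely and surfaces as [t͡s].
At the second juncture, /b/ likewise becomes [ɟ] adjacent to /ɟ/.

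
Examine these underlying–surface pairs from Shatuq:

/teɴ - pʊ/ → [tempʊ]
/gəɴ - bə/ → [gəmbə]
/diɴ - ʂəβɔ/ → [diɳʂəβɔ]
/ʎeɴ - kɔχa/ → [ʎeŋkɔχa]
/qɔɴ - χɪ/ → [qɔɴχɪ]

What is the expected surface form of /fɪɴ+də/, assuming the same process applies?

[fɪndə]

The data show regressive place assimilation: /ɴ/ → [m] before /p/; /ɴ/ → [m] before /b/; /ɴ/ → [ɳ] before /ʂ/; /ɴ/ → [ŋ] before /k/. In each pair only place changes, matching the following consonant, while manner and voice stay constant.
No alternation appears in [qɔɴχɪ]: there the adjacent consonants already agree in place (/ɴ/ and /χ/ are both uvular), so this form is consistent with the same rule.
/ɴ/ is a voiced uvular nasal. The following trigger /d/ is alveolar, so /ɴ/ must become alveolar as well.
A voiced alveolar nasal is [n], so the surface segment is [n].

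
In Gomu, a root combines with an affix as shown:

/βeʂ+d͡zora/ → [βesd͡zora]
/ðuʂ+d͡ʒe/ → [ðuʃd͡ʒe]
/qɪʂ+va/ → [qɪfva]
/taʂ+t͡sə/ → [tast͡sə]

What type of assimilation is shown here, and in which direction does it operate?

Comparing underlying and surface forms, /ʂ/ → [s] is the alternation; the neighbouring /d͡z/ is constant.
The change retroflex → alveolar matches the place of the following /d͡z/, identifying this as place assimilation.
Manner and voice are unchanged, so the assimilation is partial, not total.
The same holds elsewhere in the data: /ʂ/ → [ʃ] before /d͡ʒ/ (retroflex → postalveolar, matching postalveolar); /ʂ/ → [f] before /v/ (retroflex → labiodental, matching labiodental); /ʂ/ → [s] before /t͡s/ (retroflex → alveolar, matching alveolar) — only place changes, and always toward the following segment.
Since the segment that changes precedes the conditioning segment, the assimilation is regressive.

regressive place assimilation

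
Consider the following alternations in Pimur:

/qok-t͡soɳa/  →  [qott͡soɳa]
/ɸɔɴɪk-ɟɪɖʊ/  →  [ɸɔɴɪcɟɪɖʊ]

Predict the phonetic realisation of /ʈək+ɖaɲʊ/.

[ʈəʈɖaɲʊ]

The data show regressive place assimilation: /k/ → [t] before /t͡s/; /k/ → [c] before /ɟ/. In each pair only place changes, matching the following consonant, while manner and voice stay constant.
/k/ is a voiceless velar stop. The following trigger /ɖ/ is retroflex, so /k/ must become retroflex as well.
Changing only its place to retroflex gives [ʈ] — the voiceless retroflex stop.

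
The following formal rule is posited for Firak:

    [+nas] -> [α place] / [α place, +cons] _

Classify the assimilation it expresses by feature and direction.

progressive place assimilation

The shared variable α links the value of the place features (abbreviated [place]) on the target to the same value on the neighbouring segment, so place is the feature that assimilates.
The conditioning segment sits to the left of the focus bar, meaning the trigger precedes the segment that changes — progressive assimilation.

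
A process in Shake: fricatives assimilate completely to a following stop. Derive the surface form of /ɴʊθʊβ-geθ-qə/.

/β/ is the segment targeted by the rule; it sits immediately before /g/, so it assimilates completely and surfaces as [g].
The same rule applies at the second boundary: /θ/ → [q] next to /q/.

[ɴʊθʊggeqqə]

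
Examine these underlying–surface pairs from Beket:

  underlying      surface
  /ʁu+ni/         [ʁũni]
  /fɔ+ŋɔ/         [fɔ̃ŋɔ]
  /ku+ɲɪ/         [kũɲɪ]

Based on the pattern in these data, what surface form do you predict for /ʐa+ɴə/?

[ʐãɴə]

The data show regressive nasality assimilation (vowel nasalisation): /u/ → [ũ] before /n/; /ɔ/ → [ɔ̃] before /ŋ/; /u/ → [ũ] before /ɲ/ — a vowel is nasalised by an immediately following nasal consonant.
The vowel /a/ is adjacent to the following nasal /ɴ/, so it acquires [+nasal] and surfaces as [ã].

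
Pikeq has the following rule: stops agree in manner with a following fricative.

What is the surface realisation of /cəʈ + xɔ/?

The rule targets /ʈ/ (voiceless retroflex stop), which sits before the trigger /x/ (fricative).
A voiceless retroflex fricative is [ʂ], so the surface segment is [ʂ].

[cəʂxɔ]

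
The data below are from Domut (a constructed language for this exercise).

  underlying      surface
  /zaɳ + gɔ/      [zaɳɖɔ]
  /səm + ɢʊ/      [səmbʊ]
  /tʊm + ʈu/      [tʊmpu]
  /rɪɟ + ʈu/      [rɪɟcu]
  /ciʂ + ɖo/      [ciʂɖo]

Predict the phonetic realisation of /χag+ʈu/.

The data show progressive place assimilation: /g/ → [ɖ] after /ɳ/; /ɢ/ → [b] after /m/; /ʈ/ → [p] after /m/; /ʈ/ → [c] after /ɟ/. In each pair only place changes, matching the preceding consonant, while manner and voice stay constant.
Nothing changes in [ciʂɖo]: there the adjacent consonants already agree in place (/ɖ/ and /ʂ/ are both retroflex), so this form is consistent with the same rule.
The rule targets /ʈ/ (voiceless retroflex stop), which sits after the trigger /g/ (velar).
Changing only its place to velar gives [k] — the voiceless velar stop.

[χagku]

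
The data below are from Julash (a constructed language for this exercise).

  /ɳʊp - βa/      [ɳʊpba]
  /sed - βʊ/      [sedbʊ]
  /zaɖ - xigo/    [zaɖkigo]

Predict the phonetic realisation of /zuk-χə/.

The data show progressive manner assimilation: /β/ → [b] after /p/; /β/ → [b] after /d/; /x/ → [k] after /ɖ/. In each pair only manner changes, matching the preceding consonant, while place and voice stay constant.
/χ/ is a voiceless uvular fricative. The preceding trigger /k/ is a stop, so /χ/ must become a stop as well.
Changing only its manner to stop gives [q] — the voiceless uvular stop.

[zukqə]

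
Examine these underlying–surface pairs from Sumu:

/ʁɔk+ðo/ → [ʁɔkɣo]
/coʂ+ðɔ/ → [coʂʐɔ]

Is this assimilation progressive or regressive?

progressive

The segment that alternates is /ð/, which surfaces as [ɣ] when adjacent to /k/.
/ð/ is dental while /k/ is velar; the output [ɣ] is velar, matching the trigger — so the feature that spreads is place.
The other alternating form patterns the same way: /ð/ → [ʐ] after /ʂ/ (dental → retroflex, matching retroflex) — only place changes, and always toward the preceding segment.
The trigger is the preceding segment, so the direction is progressive (perseverative).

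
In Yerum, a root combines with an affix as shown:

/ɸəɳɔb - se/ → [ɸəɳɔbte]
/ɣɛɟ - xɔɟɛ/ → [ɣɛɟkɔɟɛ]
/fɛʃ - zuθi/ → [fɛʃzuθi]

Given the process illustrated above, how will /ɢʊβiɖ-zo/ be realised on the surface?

The data show progressive manner assimilation: /s/ → [t] after /b/; /x/ → [k] after /ɟ/. In each pair only manner changes, matching the preceding consonant, while place and voice stay constant.
No alternation appears in [fɛʃzuθi]: there the adjacent consonants already agree in manner (/z/ and /ʃ/ are both fricatives), so this form is consistent with the same rule.
/z/ is a voiced alveolar fricative. The preceding trigger /ɖ/ is a stop, so /z/ must become a stop as well.
Changing only its manner to stop gives [d] — the voiced alveolar stop.

[ɢʊβiɖdo]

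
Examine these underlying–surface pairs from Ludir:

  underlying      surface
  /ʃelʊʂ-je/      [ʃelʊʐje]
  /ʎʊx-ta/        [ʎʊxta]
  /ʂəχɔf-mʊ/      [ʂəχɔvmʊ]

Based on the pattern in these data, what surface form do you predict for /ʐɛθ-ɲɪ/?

[ʐɛðɲɪ]

The data show regressive voicing assimilation: /ʂ/ → [ʐ] before /j/; /f/ → [v] before /m/. In each pair only voicing changes, matching the following consonant, while place and manner stay constant.
Nothing changes in [ʎʊxta]: there the adjacent consonants already agree in voicing (/x/ and /t/ are both voiceless), so this form is consistent with the same rule.
The rule targets /θ/ (voiceless dental fricative), which sits before the trigger /ɲ/ (voiced).
Changing only its voicing to voiced gives [ð] — the voiced dental fricative.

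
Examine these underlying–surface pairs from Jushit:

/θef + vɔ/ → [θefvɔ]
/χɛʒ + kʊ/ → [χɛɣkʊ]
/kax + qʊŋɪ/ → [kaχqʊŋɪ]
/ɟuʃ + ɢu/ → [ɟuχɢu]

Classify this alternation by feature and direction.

Comparing underlying and surface forms, /ʒ/ → [ɣ] is the alternation; the neighbouring /k/ is constant.
The change postalveolar → velar matches the place of the following /k/, identifying this as place assimilation.
Manner and voice are unchanged, so the assimilation is partial, not total.
The same holds elsewhere in the data: /x/ → [χ] before /q/ (velar → uvular, matching uvular); /ʃ/ → [χ] before /ɢ/ (postalveolar → uvular, matching uvular) — only place changes, and always toward the following segment.
No alternation appears in [θefvɔ]: there the adjacent consonants already agree in place (/f/ and /v/ are both labiodental), so this form is consistent with the same rule.
Since the segment that changes precedes the conditioning segment, the assimilation is regressive.

regressive place assimilation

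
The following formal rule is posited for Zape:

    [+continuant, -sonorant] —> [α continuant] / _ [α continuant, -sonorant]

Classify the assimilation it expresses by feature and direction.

The rule copies [continuant] (continuancy) from the environment onto the target fricatives; since [±continuant] encodes the stop/fricative manner contrast, the assimilating dimension is manner.
The conditioning segment sits to the right of the focus bar, meaning the trigger follows the segment that changes — regressive assimilation.

regressive manner assimilation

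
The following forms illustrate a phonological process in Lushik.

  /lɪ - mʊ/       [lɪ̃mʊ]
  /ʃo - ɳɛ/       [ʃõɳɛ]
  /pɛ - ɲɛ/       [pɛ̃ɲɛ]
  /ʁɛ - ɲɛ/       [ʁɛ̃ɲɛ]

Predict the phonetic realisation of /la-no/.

[lãno]

The data show regressive nasality assimilation (vowel nasalisation): /ɪ/ → [ɪ̃] before /m/; /o/ → [õ] before /ɳ/; /ɛ/ → [ɛ̃] before /ɲ/ — a vowel is nasalised by an immediately following nasal consonant.
/a/ sits next to the nasal /n/ and is therefore nasalised to [ã].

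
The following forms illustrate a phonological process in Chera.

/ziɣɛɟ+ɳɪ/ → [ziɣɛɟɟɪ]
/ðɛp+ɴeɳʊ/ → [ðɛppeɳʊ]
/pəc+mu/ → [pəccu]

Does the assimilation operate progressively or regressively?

progressive

Comparing underlying and surface forms, /ɳ/ → [ɟ] is the alternation; the neighbouring /ɟ/ is constant.
The output [ɟ] is identical to the trigger /ɟ/ — every feature (place, manner, voicing) has been copied — so this is total assimilation.
The remaining alternations confirm this: /ɴ/ → [p] after /p/; /m/ → [c] after /c/ — in each case the output is a copy of the preceding consonant.
Since the segment that changes follows the conditioning segment, the assimilation is progressive.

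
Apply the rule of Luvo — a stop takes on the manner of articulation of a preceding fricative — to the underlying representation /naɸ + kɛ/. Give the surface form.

The rule targets /k/ (voiceless velar stop), which sits after the trigger /ɸ/ (fricative).
The voiceless velar fricative is [x], so /k/ → [x].

[naɸxɛ]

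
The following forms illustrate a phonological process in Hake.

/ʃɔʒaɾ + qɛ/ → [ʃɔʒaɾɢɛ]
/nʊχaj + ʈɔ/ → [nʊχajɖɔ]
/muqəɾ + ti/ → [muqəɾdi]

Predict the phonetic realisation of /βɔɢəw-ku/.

[βɔɢəwgu]

The data show progressive voicing assimilation: /q/ → [ɢ] after /ɾ/; /ʈ/ → [ɖ] after /j/; /t/ → [d] after /ɾ/. In each pair only voicing changes, matching the preceding consonant, while place and manner stay constant.
The rule targets /k/ (voiceless velar stop), which sits after the trigger /w/ (voiced).
A voiced velar stop is [g], so the surface segment is [g].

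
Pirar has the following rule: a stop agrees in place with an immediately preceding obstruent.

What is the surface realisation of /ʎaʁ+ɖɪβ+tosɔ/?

[ʎaʁɢɪβposɔ]

The rule targets /ɖ/ (voiced retroflex stop), which sits after the trigger /ʁ/ (uvular).
The voiced uvular stop is [ɢ], so /ɖ/ → [ɢ].
At the second juncture, /t/ likewise becomes [p] adjacent to /β/.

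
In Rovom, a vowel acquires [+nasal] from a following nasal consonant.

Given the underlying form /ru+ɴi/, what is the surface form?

/u/ sits next to the nasal /ɴ/ and is therefore nasalised to [ũ].

[rũɴi]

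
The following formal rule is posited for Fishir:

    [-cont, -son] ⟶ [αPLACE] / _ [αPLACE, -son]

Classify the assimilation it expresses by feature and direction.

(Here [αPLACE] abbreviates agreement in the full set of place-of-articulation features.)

The shared variable α links the value of the place features (abbreviated [PLACE]) on the target to the same value on the neighbouring segment, so place is the feature that assimilates.
Since the environment is written after the underscore, the trigger follows the target; the direction is regressive.

regressive place assimilation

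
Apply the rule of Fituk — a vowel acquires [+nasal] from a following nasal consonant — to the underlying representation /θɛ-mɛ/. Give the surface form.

[θɛ̃mɛ]

The vowel /ɛ/ is adjacent to the following nasal /m/, so it acquires [+nasal] and surfaces as [ɛ̃].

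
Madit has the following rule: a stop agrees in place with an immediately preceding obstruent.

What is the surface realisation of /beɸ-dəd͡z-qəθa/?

[beɸbəd͡ztəθa]

The rule targets /d/ (voiced alveolar stop), which sits after the trigger /ɸ/ (bilabial).
The voiced bilabial stop is [b], so /d/ → [b].
The same rule applies at the second boundary: /q/ → [t] next to /d͡z/.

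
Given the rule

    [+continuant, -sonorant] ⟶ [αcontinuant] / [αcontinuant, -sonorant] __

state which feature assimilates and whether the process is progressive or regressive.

progressive manner assimilation

The rule copies [continuant] (continuancy) from the environment onto the target fricatives; since [±continuant] encodes the stop/fricative manner contrast, the assimilating dimension is manner.
Since the environment is written before the underscore, the trigger precedes the target; the direction is progressive.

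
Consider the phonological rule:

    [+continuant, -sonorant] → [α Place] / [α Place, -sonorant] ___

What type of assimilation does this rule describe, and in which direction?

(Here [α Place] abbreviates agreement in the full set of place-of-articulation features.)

The shared variable α links the value of the place features (abbreviated [Place]) on the target to the same value on the neighbouring segment, so place is the feature that assimilates.
Since the environment is written before the underscore, the trigger precedes the target; the direction is progressive.

progressive place assimilation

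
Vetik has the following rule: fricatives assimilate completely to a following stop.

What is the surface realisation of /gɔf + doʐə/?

[gɔddoʐə]

/f/ is the segment targeted by the rule; it sits immediately before /d/, so it assimilates completely and surfaces as [d].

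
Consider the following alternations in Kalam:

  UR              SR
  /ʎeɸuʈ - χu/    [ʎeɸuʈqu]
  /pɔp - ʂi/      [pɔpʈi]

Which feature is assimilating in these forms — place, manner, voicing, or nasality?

manner

Underlying /χ/ is realised as [q] next to /ʈ/; /ʈ/ itself does not change.
/χ/ is a fricative while /ʈ/ is a stop; the output [q] is a stop, matching the trigger — so the feature that spreads is manner.
The other alternating form patterns the same way: /ʂ/ → [ʈ] after /p/ (fricative → stop, matching a stop) — only manner changes, and always toward the preceding segment.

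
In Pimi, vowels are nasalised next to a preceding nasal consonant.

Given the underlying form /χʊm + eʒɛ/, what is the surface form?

[χʊmẽʒɛ]

/e/ sits next to the nasal /m/ and is therefore nasalised to [ẽ].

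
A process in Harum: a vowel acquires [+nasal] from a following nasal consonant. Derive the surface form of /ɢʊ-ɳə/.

[ɢʊ̃ɳə]

The vowel /ʊ/ is adjacent to the following nasal /ɳ/, so it acquires [+nasal] and surfaces as [ʊ̃].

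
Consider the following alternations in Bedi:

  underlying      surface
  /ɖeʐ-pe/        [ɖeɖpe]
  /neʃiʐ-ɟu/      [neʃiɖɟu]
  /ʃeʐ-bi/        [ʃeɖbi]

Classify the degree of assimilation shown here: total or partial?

The segment that alternates is /ʐ/, which surfaces as [ɖ] when adjacent to /p/.
/ʐ/ is a fricative while /p/ is a stop; the output [ɖ] is a stop, matching the trigger — so the feature that spreads is manner.
Place and voice are unchanged, so the assimilation is partial, not total.
Checking the remaining alternations: /ʐ/ → [ɖ] before /ɟ/ (fricative → stop, matching a stop); /ʐ/ → [ɖ] before /b/ (fricative → stop, matching a stop) — only manner changes, and always toward the following segment.

partial assimilation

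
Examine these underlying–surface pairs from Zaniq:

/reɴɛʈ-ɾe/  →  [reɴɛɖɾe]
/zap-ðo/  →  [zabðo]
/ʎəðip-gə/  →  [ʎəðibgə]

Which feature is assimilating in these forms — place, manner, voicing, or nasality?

The segment that alternates is /ʈ/, which surfaces as [ɖ] when adjacent to /ɾ/.
/ʈ/ is voiceless while /ɾ/ is voiced; the output [ɖ] is voiced, matching the trigger — so the feature that spreads is voicing.
The same holds elsewhere in the data: /p/ → [b] before /ð/ (voiceless → voiced, matching voiced); /p/ → [b] before /g/ (voiceless → voiced, matching voiced) — only voicing changes, and always toward the following segment.

voicing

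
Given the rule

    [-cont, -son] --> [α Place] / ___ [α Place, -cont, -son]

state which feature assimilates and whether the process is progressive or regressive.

regressive place assimilation

The rule copies the place features (abbreviated [Place]) from the environment onto the target, so the assimilating feature is place.
Since the environment is written after the underscore, the trigger follows the target; the direction is regressive.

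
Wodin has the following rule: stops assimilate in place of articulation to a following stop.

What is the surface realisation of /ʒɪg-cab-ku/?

[ʒɪɟcagku]

The rule targets /g/ (voiced velar stop), which sits before the trigger /c/ (palatal).
The voiced palatal stop is [ɟ], so /g/ → [ɟ].
The same rule applies at the second boundary: /b/ → [g] next to /k/.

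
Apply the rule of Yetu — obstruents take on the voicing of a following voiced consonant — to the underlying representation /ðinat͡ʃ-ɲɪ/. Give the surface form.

/t͡ʃ/ is a voiceless postalveolar affricate. The following trigger /ɲ/ is voiced, so /t͡ʃ/ must become voiced as well.
A voiced postalveolar affricate is [d͡ʒ], so the surface segment is [d͡ʒ].

[ðinad͡ʒɲɪ]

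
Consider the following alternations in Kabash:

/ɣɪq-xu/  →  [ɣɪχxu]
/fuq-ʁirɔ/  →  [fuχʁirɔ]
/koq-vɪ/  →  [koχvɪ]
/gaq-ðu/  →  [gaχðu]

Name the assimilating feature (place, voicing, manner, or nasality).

manner

Comparing underlying and surface forms, /q/ → [χ] is the alternation; the neighbouring /x/ is constant.
The change stop → fricative matches the manner of the following /x/, identifying this as manner assimilation.
The other alternating forms pattern the same way: /q/ → [χ] before /ʁ/ (stop → fricative, matching a fricative); /q/ → [χ] before /v/ (stop → fricative, matching a fricative); /q/ → [χ] before /ð/ (stop → fricative, matching a fricative) — only manner changes, and always toward the following segment.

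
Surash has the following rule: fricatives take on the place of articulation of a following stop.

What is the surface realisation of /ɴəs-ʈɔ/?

[ɴəʂʈɔ]

The rule targets /s/ (voiceless alveolar fricative), which sits before the trigger /ʈ/ (retroflex).
Changing only its place to retroflex gives [ʂ] — the voiceless retroflex fricative.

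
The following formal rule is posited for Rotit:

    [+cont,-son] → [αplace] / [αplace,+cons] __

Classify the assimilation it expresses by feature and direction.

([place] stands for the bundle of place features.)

The shared variable α links the value of the place features (abbreviated [place]) on the target to the same value on the neighbouring segment, so place is the feature that assimilates.
Since the environment is written before the underscore, the trigger precedes the target; the direction is progressive.

progressive place assimilation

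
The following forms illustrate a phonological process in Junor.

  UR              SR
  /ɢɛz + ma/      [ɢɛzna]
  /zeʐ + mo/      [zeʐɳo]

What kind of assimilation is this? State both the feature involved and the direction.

Comparing underlying and surface forms, /m/ → [n] is the alternation; the neighbouring /z/ is constant.
/m/ is bilabial while /z/ is alveolar; the output [n] is alveolar, matching the trigger — so the feature that spreads is place.
Manner and voice are unchanged, so the assimilation is partial, not total.
The other alternating form patterns the same way: /m/ → [ɳ] after /ʐ/ (bilabial → retroflex, matching retroflex) — only place changes, and always toward the preceding segment.
Since the segment that changes follows the conditioning segment, the assimilation is progressive.

progressive place assimilation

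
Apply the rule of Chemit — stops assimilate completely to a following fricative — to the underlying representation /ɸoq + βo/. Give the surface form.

[ɸoββo]

/q/ is the segment targeted by the rule; it sits immediately before /β/, so it assimilates completely and surfaces as [β].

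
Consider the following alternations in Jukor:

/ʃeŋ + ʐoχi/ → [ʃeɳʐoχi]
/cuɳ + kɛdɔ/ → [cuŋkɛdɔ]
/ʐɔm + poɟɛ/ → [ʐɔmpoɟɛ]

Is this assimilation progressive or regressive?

regressive

Underlying /ŋ/ is realised as [ɳ] next to /ʐ/; /ʐ/ itself does not change.
/ŋ/ is velar while /ʐ/ is retroflex; the output [ɳ] is retroflex, matching the trigger — so the feature that spreads is place.
The same holds elsewhere in the data: /ɳ/ → [ŋ] before /k/ (retroflex → velar, matching velar) — only place changes, and always toward the following segment.
No alternation appears in [ʐɔmpoɟɛ]: there the adjacent consonants already agree in place (/m/ and /p/ are both bilabial), so this form is consistent with the same rule.
The trigger is the following segment, so the direction is regressive (anticipatory).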